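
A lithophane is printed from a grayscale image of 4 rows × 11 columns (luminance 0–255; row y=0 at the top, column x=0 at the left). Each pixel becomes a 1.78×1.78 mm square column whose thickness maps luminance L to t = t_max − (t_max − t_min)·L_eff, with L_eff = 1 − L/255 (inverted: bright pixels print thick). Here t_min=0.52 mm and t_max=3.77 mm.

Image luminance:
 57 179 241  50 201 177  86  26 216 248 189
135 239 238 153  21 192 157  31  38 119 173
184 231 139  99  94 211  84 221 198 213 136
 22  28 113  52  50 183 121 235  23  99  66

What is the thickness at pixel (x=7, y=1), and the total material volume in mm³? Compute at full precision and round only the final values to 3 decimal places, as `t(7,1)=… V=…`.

span = t_max - t_min = 3.77 - 0.52 = 3.250
L(7,1) = 31, L_eff = 1 - 31/255 = 0.878431 (inverted)
t(7,1) = 3.77 - 3.250·0.878431 = 0.915
Σt over all 4·11 pixels = 126152/1275 ≈ 98.9427451
V = pitch²·Σt = 1.78²·126152/1275 = 313.490

t(7,1)=0.915 V=313.490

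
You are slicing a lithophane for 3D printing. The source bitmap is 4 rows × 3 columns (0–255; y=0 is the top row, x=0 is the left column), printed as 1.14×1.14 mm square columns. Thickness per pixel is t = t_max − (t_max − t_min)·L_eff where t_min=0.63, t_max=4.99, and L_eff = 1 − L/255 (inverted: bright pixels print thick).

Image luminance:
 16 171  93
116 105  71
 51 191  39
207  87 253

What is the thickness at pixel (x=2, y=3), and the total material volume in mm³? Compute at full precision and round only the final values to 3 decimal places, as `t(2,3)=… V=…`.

t(2,3)=4.956 V=40.934

span = t_max - t_min = 4.99 - 0.63 = 4.360
L(2,3) = 253, L_eff = 1 - 253/255 = 0.007843 (inverted)
t(2,3) = 4.99 - 4.360·0.007843 = 4.956
Σt over all 4·3 pixels = 40159/1275 ≈ 31.4972549
V = pitch²·Σt = 1.14²·40159/1275 = 40.934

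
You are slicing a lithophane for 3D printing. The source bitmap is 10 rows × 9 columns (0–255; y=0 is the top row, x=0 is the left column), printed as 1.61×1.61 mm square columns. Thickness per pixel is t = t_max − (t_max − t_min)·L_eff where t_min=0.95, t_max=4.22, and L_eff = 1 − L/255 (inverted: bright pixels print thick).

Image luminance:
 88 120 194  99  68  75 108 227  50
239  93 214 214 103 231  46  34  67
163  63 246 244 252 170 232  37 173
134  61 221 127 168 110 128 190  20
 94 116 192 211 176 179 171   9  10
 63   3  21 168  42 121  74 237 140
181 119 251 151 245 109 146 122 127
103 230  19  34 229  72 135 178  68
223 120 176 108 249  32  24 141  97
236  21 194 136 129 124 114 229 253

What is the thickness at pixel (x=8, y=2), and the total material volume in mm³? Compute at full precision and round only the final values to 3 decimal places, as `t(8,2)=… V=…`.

span = t_max - t_min = 4.22 - 0.95 = 3.270
L(8,2) = 173, L_eff = 1 - 173/255 = 0.321569 (inverted)
t(8,2) = 4.22 - 3.270·0.321569 = 3.168
Σt over all 10·9 pixels = 2052299/8500 ≈ 241.4469412
V = pitch²·Σt = 1.61²·2052299/8500 = 625.855

t(8,2)=3.168 V=625.855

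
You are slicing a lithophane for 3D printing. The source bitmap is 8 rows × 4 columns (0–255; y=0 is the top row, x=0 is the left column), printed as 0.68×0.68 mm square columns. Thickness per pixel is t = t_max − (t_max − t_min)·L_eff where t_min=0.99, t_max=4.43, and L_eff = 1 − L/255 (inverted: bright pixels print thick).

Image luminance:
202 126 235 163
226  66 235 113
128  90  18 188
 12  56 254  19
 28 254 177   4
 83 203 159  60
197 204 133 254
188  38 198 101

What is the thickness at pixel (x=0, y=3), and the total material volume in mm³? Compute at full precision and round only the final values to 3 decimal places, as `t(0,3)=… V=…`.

span = t_max - t_min = 4.43 - 0.99 = 3.440
L(0,3) = 12, L_eff = 1 - 12/255 = 0.952941 (inverted)
t(0,3) = 4.43 - 3.440·0.952941 = 1.152
Σt over all 8·4 pixels = 581392/6375 ≈ 91.1987451
V = pitch²·Σt = 0.68²·581392/6375 = 42.170

t(0,3)=1.152 V=42.170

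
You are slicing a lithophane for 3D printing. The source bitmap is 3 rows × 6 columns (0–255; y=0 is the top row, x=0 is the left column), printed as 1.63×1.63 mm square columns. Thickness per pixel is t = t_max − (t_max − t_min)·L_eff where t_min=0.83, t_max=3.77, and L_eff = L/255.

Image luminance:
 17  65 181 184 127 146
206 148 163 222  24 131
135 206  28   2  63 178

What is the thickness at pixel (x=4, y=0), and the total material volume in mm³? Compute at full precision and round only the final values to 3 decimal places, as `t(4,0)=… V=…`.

span = t_max - t_min = 3.77 - 0.83 = 2.940
L(4,0) = 127, L_eff = 127/255 = 0.498039
t(4,0) = 3.77 - 2.940·0.498039 = 2.306
Σt over all 3·6 pixels = 179331/4250 ≈ 42.1955294
V = pitch²·Σt = 1.63²·179331/4250 = 112.109

t(4,0)=2.306 V=112.109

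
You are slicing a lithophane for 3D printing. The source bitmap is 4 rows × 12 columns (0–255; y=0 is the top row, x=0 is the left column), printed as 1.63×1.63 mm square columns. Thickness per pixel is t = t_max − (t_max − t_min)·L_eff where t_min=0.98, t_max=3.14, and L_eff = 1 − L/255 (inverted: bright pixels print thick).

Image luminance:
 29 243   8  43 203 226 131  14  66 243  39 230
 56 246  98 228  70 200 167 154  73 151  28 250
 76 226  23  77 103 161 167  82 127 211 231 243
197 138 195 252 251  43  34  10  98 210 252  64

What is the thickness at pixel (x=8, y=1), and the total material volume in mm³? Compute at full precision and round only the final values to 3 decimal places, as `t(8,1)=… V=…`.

span = t_max - t_min = 3.14 - 0.98 = 2.160
L(8,1) = 73, L_eff = 1 - 73/255 = 0.713725 (inverted)
t(8,1) = 3.14 - 2.160·0.713725 = 1.598
Σt over all 4·12 pixels = 219966/2125 ≈ 103.5134118
V = pitch²·Σt = 1.63²·219966/2125 = 275.025

t(8,1)=1.598 V=275.025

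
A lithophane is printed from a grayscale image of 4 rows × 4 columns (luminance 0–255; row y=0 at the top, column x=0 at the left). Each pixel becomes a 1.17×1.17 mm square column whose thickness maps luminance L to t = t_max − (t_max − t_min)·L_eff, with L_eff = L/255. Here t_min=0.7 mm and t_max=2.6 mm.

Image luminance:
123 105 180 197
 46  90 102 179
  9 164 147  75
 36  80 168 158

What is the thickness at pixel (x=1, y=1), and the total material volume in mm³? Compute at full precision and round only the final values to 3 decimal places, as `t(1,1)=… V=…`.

t(1,1)=1.929 V=37.985

span = t_max - t_min = 2.6 - 0.7 = 1.900
L(1,1) = 90, L_eff = 90/255 = 0.352941
t(1,1) = 2.6 - 1.900·0.352941 = 1.929
Σt over all 4·4 pixels = 70759/2550 ≈ 27.7486275
V = pitch²·Σt = 1.17²·70759/2550 = 37.985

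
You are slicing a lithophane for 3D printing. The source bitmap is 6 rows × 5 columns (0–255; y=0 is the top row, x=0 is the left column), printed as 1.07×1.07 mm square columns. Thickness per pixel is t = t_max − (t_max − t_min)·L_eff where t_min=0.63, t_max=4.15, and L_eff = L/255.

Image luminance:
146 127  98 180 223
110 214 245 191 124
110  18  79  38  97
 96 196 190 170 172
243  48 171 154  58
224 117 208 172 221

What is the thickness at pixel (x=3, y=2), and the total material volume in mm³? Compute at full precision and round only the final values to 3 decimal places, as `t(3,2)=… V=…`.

t(3,2)=3.625 V=72.370

span = t_max - t_min = 4.15 - 0.63 = 3.520
L(3,2) = 38, L_eff = 38/255 = 0.149020
t(3,2) = 4.15 - 3.520·0.149020 = 3.625
Σt over all 6·5 pixels = 53729/850 ≈ 63.2105882
V = pitch²·Σt = 1.07²·53729/850 = 72.370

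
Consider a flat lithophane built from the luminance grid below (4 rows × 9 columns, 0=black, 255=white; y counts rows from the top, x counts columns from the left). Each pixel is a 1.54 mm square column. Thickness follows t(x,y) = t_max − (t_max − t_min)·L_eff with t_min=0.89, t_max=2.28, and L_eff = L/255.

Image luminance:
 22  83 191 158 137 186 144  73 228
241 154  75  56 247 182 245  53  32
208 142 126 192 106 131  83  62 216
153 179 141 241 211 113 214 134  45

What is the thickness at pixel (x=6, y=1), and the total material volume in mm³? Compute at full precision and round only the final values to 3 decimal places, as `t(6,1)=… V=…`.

span = t_max - t_min = 2.28 - 0.89 = 1.390
L(6,1) = 245, L_eff = 245/255 = 0.960784
t(6,1) = 2.28 - 1.390·0.960784 = 0.945
Σt over all 4·9 pixels = 342421/6375 ≈ 53.7130980
V = pitch²·Σt = 1.54²·342421/6375 = 127.386

t(6,1)=0.945 V=127.386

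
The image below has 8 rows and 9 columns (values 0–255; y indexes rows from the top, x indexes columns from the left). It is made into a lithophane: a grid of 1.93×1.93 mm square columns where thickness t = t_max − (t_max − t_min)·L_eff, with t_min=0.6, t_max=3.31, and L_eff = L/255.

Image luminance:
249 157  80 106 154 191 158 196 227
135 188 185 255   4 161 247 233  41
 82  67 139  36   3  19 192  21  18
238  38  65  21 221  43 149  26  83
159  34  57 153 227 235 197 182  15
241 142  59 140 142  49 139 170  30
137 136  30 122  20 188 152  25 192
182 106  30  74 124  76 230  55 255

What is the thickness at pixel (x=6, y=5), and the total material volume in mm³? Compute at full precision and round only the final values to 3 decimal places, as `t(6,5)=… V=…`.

t(6,5)=1.833 V=534.095

span = t_max - t_min = 3.31 - 0.6 = 2.710
L(6,5) = 139, L_eff = 139/255 = 0.545098
t(6,5) = 3.31 - 2.710·0.545098 = 1.833
Σt over all 8·9 pixels = 3656317/25500 ≈ 143.3849804
V = pitch²·Σt = 1.93²·3656317/25500 = 534.095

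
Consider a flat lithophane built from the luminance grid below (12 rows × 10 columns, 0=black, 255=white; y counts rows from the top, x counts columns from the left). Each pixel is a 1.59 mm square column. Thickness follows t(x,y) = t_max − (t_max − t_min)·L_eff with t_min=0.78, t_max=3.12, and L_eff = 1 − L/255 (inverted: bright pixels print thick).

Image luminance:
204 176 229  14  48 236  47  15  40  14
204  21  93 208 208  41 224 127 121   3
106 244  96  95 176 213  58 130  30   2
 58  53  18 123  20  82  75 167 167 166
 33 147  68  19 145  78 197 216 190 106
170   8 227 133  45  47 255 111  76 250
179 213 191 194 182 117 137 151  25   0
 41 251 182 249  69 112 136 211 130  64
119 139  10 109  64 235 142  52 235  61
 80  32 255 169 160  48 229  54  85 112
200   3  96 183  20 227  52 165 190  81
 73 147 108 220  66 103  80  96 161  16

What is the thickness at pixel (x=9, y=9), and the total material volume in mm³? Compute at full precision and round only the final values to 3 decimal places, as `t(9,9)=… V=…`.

span = t_max - t_min = 3.12 - 0.78 = 2.340
L(9,9) = 112, L_eff = 1 - 112/255 = 0.560784 (inverted)
t(9,9) = 3.12 - 2.340·0.560784 = 1.808
Σt over all 12·10 pixels = 479388/2125 ≈ 225.5943529
V = pitch²·Σt = 1.59²·479388/2125 = 570.325

t(9,9)=1.808 V=570.325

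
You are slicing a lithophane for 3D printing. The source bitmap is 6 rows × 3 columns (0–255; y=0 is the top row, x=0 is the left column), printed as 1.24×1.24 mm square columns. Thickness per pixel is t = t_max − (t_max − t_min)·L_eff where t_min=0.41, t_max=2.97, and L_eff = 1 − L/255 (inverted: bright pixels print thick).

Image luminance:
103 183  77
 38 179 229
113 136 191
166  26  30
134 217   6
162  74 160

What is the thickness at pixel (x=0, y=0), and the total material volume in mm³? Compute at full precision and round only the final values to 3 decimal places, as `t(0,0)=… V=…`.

t(0,0)=1.444 V=45.678

span = t_max - t_min = 2.97 - 0.41 = 2.560
L(0,0) = 103, L_eff = 1 - 103/255 = 0.596078 (inverted)
t(0,0) = 2.97 - 2.560·0.596078 = 1.444
Σt over all 6·3 pixels = 378767/12750 ≈ 29.7072157
V = pitch²·Σt = 1.24²·378767/12750 = 45.678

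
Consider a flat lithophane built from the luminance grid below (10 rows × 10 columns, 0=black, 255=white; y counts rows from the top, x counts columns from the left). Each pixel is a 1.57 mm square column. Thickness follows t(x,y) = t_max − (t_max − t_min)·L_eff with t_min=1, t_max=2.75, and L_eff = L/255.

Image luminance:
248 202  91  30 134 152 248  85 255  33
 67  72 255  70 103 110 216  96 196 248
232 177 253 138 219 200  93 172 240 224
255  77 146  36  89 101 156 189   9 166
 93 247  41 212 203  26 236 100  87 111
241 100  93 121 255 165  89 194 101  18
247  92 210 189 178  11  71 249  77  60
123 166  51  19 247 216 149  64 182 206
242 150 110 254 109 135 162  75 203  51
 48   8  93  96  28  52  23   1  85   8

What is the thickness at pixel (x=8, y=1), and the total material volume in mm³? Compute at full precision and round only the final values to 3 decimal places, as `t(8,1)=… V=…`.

t(8,1)=1.405 V=448.534

span = t_max - t_min = 2.75 - 1 = 1.750
L(8,1) = 196, L_eff = 196/255 = 0.768627
t(8,1) = 2.75 - 1.750·0.768627 = 1.405
Σt over all 10·10 pixels = 46402/255 ≈ 181.9686275
V = pitch²·Σt = 1.57²·46402/255 = 448.534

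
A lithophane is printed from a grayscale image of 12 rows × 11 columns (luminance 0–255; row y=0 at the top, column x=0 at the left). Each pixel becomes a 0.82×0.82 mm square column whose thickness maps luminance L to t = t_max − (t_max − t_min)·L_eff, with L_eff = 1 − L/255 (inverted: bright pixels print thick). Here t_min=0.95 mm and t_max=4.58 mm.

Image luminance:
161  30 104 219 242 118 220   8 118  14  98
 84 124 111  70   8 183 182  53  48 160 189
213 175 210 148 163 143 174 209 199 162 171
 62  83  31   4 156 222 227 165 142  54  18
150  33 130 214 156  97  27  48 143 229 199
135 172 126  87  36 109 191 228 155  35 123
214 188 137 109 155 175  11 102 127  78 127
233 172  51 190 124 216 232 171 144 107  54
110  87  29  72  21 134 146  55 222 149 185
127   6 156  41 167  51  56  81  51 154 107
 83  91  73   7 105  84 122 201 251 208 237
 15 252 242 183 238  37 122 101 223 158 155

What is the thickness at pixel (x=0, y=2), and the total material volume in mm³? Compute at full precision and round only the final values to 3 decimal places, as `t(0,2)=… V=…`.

t(0,2)=3.982 V=247.135

span = t_max - t_min = 4.58 - 0.95 = 3.630
L(0,2) = 213, L_eff = 1 - 213/255 = 0.164706 (inverted)
t(0,2) = 4.58 - 3.630·0.164706 = 3.982
Σt over all 12·11 pixels = 312411/850 ≈ 367.5423529
V = pitch²·Σt = 0.82²·312411/850 = 247.135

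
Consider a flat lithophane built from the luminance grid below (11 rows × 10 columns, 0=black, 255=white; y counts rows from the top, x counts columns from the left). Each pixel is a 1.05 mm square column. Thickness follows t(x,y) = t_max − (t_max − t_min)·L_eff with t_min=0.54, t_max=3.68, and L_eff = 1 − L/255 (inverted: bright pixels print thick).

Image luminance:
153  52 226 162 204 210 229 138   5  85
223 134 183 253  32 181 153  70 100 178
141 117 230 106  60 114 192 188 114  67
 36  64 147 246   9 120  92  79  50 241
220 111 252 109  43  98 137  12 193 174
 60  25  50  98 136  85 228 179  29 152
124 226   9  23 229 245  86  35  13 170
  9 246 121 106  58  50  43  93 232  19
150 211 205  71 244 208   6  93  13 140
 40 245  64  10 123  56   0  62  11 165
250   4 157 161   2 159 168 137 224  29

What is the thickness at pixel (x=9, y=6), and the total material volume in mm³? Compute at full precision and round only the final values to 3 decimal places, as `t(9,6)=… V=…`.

span = t_max - t_min = 3.68 - 0.54 = 3.140
L(9,6) = 170, L_eff = 1 - 170/255 = 0.333333 (inverted)
t(9,6) = 3.68 - 3.140·0.333333 = 2.633
Σt over all 11·10 pixels = 94953/425 ≈ 223.4188235
V = pitch²·Σt = 1.05²·94953/425 = 246.319

t(9,6)=2.633 V=246.319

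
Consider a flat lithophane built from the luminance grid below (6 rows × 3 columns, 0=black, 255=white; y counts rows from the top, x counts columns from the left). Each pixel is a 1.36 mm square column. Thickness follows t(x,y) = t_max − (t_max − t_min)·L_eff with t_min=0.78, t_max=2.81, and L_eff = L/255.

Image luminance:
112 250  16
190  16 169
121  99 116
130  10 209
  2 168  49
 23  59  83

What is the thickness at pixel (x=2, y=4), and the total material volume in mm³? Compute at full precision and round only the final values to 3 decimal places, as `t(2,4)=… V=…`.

t(2,4)=2.420 V=66.725

span = t_max - t_min = 2.81 - 0.78 = 2.030
L(2,4) = 49, L_eff = 49/255 = 0.192157
t(2,4) = 2.81 - 2.030·0.192157 = 2.420
Σt over all 6·3 pixels = 229981/6375 ≈ 36.0754510
V = pitch²·Σt = 1.36²·229981/6375 = 66.725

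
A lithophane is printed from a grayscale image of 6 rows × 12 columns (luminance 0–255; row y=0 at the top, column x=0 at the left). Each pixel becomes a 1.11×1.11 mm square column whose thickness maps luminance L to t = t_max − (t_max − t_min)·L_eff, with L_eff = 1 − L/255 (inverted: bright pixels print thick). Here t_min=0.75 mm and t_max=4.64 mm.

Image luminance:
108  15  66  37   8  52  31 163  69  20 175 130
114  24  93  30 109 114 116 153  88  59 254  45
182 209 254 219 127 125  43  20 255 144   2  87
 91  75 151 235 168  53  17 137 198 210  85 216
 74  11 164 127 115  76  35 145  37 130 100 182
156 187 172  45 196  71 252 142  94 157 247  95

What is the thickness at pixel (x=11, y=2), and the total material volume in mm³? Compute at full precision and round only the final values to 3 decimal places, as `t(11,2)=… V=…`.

t(11,2)=2.077 V=224.153

span = t_max - t_min = 4.64 - 0.75 = 3.890
L(11,2) = 87, L_eff = 1 - 87/255 = 0.658824 (inverted)
t(11,2) = 4.64 - 3.890·0.658824 = 2.077
Σt over all 6·12 pixels = 2319577/12750 ≈ 181.9276078
V = pitch²·Σt = 1.11²·2319577/12750 = 224.153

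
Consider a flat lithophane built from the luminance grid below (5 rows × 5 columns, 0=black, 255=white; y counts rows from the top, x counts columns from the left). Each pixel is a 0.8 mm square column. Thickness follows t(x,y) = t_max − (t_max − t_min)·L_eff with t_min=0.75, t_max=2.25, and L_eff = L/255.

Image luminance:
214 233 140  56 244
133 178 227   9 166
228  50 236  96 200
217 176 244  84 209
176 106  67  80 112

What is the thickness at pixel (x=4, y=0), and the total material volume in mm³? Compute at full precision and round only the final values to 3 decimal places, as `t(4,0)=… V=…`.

span = t_max - t_min = 2.25 - 0.75 = 1.500
L(4,0) = 244, L_eff = 244/255 = 0.956863
t(4,0) = 2.25 - 1.500·0.956863 = 0.815
Σt over all 5·5 pixels = 11363/340 ≈ 33.4205882
V = pitch²·Σt = 0.8²·11363/340 = 21.389

t(4,0)=0.815 V=21.389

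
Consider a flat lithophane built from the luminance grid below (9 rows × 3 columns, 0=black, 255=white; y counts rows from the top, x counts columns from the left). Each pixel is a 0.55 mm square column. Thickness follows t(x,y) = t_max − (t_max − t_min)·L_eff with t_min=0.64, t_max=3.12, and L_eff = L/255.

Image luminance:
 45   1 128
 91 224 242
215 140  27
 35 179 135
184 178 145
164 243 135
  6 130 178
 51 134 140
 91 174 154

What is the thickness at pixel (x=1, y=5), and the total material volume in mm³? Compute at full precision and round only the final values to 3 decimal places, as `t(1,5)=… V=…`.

span = t_max - t_min = 3.12 - 0.64 = 2.480
L(1,5) = 243, L_eff = 243/255 = 0.952941
t(1,5) = 3.12 - 2.480·0.952941 = 0.757
Σt over all 9·3 pixels = 315752/6375 ≈ 49.5297255
V = pitch²·Σt = 0.55²·315752/6375 = 14.983

t(1,5)=0.757 V=14.983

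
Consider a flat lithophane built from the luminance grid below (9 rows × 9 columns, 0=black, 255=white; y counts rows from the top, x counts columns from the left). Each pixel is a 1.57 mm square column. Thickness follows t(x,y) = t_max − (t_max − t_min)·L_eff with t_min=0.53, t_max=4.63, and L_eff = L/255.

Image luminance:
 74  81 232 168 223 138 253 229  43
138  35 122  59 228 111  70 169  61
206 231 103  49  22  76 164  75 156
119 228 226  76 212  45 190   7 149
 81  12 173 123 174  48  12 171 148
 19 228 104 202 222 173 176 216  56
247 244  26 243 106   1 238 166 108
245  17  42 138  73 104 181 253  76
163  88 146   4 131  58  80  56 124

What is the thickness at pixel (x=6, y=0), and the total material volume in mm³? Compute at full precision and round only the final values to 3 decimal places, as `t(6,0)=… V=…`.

span = t_max - t_min = 4.63 - 0.53 = 4.100
L(6,0) = 253, L_eff = 253/255 = 0.992157
t(6,0) = 4.63 - 4.100·0.992157 = 0.562
Σt over all 9·9 pixels = 70307/340 ≈ 206.7852941
V = pitch²·Σt = 1.57²·70307/340 = 509.705

t(6,0)=0.562 V=509.705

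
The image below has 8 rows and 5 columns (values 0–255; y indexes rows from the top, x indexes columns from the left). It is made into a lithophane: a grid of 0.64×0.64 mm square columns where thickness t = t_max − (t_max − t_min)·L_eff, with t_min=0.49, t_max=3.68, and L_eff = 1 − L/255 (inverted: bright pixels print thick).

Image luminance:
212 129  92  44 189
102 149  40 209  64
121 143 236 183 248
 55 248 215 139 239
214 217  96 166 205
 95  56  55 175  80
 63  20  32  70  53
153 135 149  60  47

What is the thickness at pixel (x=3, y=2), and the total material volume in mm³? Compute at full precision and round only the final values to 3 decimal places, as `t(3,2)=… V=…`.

t(3,2)=2.779 V=34.663

span = t_max - t_min = 3.68 - 0.49 = 3.190
L(3,2) = 183, L_eff = 1 - 183/255 = 0.282353 (inverted)
t(3,2) = 3.68 - 3.190·0.282353 = 2.779
Σt over all 8·5 pixels = 1078981/12750 ≈ 84.6259608
V = pitch²·Σt = 0.64²·1078981/12750 = 34.663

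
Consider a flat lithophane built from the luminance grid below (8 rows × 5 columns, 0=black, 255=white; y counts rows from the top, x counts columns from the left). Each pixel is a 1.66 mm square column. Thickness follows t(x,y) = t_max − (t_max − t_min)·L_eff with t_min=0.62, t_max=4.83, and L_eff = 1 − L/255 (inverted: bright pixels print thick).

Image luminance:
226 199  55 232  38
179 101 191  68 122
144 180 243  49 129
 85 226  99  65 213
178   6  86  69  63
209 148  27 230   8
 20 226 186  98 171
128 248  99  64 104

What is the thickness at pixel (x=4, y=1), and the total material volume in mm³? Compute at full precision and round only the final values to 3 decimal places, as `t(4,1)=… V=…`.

span = t_max - t_min = 4.83 - 0.62 = 4.210
L(4,1) = 122, L_eff = 1 - 122/255 = 0.521569 (inverted)
t(4,1) = 4.83 - 4.210·0.521569 = 2.634
Σt over all 8·5 pixels = 706663/6375 ≈ 110.8490980
V = pitch²·Σt = 1.66²·706663/6375 = 305.456

t(4,1)=2.634 V=305.456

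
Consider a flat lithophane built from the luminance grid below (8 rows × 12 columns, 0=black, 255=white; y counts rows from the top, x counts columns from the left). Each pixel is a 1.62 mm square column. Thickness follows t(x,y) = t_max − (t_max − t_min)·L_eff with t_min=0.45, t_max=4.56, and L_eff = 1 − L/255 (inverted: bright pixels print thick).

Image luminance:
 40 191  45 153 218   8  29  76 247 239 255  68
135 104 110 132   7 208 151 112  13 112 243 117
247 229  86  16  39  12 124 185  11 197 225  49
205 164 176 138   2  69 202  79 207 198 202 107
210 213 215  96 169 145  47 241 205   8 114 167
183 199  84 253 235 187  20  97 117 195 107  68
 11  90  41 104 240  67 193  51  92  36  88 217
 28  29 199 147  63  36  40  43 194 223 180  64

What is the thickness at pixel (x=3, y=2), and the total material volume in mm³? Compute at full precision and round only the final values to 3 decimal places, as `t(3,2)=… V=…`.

span = t_max - t_min = 4.56 - 0.45 = 4.110
L(3,2) = 16, L_eff = 1 - 16/255 = 0.937255 (inverted)
t(3,2) = 4.56 - 4.110·0.937255 = 0.708
Σt over all 8·12 pixels = 2043121/8500 ≈ 240.3671765
V = pitch²·Σt = 1.62²·2043121/8500 = 630.820

t(3,2)=0.708 V=630.820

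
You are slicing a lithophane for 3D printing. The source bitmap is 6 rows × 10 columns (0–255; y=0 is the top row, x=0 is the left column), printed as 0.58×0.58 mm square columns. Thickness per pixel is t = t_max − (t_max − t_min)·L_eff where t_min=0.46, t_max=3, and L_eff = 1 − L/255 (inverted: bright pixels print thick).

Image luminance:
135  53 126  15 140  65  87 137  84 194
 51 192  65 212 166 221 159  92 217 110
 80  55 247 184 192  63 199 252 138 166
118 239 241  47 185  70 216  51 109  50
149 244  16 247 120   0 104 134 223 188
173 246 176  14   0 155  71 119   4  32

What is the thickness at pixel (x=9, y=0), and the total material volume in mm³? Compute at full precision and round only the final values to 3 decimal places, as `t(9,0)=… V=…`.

t(9,0)=2.392 V=35.548

span = t_max - t_min = 3 - 0.46 = 2.540
L(9,0) = 194, L_eff = 1 - 194/255 = 0.239216 (inverted)
t(9,0) = 3 - 2.540·0.239216 = 2.392
Σt over all 6·10 pixels = 673663/6375 ≈ 105.6726275
V = pitch²·Σt = 0.58²·673663/6375 = 35.548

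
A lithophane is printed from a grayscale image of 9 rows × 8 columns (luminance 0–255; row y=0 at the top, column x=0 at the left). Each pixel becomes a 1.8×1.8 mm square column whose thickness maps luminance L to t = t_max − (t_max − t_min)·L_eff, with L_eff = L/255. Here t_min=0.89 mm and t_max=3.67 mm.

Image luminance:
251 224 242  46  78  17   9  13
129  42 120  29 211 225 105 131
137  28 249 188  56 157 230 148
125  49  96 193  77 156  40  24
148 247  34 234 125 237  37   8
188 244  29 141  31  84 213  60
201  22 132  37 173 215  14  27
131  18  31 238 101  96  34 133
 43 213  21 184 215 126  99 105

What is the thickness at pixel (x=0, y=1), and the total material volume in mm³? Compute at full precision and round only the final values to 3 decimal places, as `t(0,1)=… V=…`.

t(0,1)=2.264 V=556.110

span = t_max - t_min = 3.67 - 0.89 = 2.780
L(0,1) = 129, L_eff = 129/255 = 0.505882
t(0,1) = 3.67 - 2.780·0.505882 = 2.264
Σt over all 9·8 pixels = 1094197/6375 ≈ 171.6387451
V = pitch²·Σt = 1.8²·1094197/6375 = 556.110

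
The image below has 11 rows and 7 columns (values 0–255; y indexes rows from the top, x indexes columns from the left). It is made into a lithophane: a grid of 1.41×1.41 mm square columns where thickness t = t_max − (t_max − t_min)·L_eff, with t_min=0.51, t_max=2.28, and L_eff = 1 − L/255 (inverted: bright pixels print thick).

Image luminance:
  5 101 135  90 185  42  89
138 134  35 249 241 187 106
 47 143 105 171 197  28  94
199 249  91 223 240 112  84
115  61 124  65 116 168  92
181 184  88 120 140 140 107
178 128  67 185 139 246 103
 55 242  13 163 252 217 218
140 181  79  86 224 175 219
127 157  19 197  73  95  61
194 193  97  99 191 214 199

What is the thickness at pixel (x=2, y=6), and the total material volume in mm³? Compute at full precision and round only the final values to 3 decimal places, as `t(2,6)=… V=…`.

span = t_max - t_min = 2.28 - 0.51 = 1.770
L(2,6) = 67, L_eff = 1 - 67/255 = 0.737255 (inverted)
t(2,6) = 2.28 - 1.770·0.737255 = 0.975
Σt over all 11·7 pixels = 240492/2125 ≈ 113.1727059
V = pitch²·Σt = 1.41²·240492/2125 = 224.999

t(2,6)=0.975 V=224.999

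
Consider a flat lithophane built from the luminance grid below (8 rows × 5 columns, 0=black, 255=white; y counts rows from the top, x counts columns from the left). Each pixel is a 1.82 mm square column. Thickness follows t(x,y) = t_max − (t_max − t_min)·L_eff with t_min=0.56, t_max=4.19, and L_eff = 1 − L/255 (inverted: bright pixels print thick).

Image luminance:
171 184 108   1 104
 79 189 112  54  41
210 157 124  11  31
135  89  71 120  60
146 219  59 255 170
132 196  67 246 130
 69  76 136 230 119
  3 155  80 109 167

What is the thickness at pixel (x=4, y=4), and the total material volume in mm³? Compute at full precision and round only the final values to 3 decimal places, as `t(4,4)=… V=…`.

span = t_max - t_min = 4.19 - 0.56 = 3.630
L(4,4) = 170, L_eff = 1 - 170/255 = 0.333333 (inverted)
t(4,4) = 4.19 - 3.630·0.333333 = 2.980
Σt over all 8·5 pixels = 154603/1700 ≈ 90.9429412
V = pitch²·Σt = 1.82²·154603/1700 = 301.239

t(4,4)=2.980 V=301.239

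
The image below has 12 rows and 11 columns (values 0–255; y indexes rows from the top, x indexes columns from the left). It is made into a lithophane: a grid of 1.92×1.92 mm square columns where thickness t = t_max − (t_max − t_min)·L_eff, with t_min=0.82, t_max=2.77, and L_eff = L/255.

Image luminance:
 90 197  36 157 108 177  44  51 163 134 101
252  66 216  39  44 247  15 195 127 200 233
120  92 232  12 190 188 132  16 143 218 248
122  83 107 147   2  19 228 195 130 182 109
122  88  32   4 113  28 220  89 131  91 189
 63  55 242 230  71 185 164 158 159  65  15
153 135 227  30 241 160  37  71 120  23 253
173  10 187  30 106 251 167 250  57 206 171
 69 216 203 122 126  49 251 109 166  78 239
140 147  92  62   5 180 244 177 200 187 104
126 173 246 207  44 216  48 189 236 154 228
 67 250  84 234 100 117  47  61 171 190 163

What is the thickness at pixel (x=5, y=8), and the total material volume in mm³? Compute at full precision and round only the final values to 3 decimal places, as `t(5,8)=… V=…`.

span = t_max - t_min = 2.77 - 0.82 = 1.950
L(5,8) = 49, L_eff = 49/255 = 0.192157
t(5,8) = 2.77 - 1.950·0.192157 = 2.395
Σt over all 12·11 pixels = 19447/85 ≈ 228.7882353
V = pitch²·Σt = 1.92²·19447/85 = 843.405

t(5,8)=2.395 V=843.405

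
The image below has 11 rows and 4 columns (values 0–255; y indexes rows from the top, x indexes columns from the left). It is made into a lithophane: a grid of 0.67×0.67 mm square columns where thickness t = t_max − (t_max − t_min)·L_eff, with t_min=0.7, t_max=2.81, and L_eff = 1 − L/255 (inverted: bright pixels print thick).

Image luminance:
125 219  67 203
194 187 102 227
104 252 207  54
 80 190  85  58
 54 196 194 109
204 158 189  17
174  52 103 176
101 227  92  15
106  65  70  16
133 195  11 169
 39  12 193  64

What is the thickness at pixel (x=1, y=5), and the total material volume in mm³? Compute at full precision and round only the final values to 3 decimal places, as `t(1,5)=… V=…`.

span = t_max - t_min = 2.81 - 0.7 = 2.110
L(1,5) = 158, L_eff = 1 - 158/255 = 0.380392 (inverted)
t(1,5) = 2.81 - 2.110·0.380392 = 2.007
Σt over all 11·4 pixels = 485842/6375 ≈ 76.2105098
V = pitch²·Σt = 0.67²·485842/6375 = 34.211

t(1,5)=2.007 V=34.211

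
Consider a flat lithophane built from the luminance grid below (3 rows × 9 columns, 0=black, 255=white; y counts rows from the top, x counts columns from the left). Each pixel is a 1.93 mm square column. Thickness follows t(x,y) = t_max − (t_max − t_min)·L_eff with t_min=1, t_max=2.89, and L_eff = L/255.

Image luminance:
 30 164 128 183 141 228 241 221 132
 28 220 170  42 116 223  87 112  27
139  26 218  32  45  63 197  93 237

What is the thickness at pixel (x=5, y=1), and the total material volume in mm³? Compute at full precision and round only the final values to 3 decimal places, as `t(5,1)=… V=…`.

span = t_max - t_min = 2.89 - 1 = 1.890
L(5,1) = 223, L_eff = 223/255 = 0.874510
t(5,1) = 2.89 - 1.890·0.874510 = 1.237
Σt over all 3·9 pixels = 220023/4250 ≈ 51.7701176
V = pitch²·Σt = 1.93²·220023/4250 = 192.839

t(5,1)=1.237 V=192.839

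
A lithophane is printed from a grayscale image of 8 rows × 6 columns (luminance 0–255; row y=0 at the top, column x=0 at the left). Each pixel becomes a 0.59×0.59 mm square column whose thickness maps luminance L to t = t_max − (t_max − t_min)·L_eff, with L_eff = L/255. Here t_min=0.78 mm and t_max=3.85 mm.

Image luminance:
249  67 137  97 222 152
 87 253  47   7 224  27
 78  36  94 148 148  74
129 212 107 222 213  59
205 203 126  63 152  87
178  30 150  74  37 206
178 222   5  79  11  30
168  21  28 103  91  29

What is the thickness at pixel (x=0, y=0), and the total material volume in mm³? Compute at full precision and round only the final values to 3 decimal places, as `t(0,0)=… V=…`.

span = t_max - t_min = 3.85 - 0.78 = 3.070
L(0,0) = 249, L_eff = 249/255 = 0.976471
t(0,0) = 3.85 - 3.070·0.976471 = 0.852
Σt over all 8·6 pixels = 200263/1700 ≈ 117.8017647
V = pitch²·Σt = 0.59²·200263/1700 = 41.007

t(0,0)=0.852 V=41.007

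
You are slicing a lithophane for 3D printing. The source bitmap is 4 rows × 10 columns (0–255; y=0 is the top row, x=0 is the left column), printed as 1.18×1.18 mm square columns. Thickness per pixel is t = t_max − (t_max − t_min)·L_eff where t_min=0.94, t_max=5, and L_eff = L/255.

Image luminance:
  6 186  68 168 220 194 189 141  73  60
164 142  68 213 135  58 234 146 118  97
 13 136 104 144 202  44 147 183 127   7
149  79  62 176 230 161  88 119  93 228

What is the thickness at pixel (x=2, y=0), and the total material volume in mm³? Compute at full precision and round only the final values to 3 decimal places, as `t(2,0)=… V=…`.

span = t_max - t_min = 5 - 0.94 = 4.060
L(2,0) = 68, L_eff = 68/255 = 0.266667
t(2,0) = 5 - 4.060·0.266667 = 3.917
Σt over all 4·10 pixels = 250014/2125 ≈ 117.6536471
V = pitch²·Σt = 1.18²·250014/2125 = 163.821

t(2,0)=3.917 V=163.821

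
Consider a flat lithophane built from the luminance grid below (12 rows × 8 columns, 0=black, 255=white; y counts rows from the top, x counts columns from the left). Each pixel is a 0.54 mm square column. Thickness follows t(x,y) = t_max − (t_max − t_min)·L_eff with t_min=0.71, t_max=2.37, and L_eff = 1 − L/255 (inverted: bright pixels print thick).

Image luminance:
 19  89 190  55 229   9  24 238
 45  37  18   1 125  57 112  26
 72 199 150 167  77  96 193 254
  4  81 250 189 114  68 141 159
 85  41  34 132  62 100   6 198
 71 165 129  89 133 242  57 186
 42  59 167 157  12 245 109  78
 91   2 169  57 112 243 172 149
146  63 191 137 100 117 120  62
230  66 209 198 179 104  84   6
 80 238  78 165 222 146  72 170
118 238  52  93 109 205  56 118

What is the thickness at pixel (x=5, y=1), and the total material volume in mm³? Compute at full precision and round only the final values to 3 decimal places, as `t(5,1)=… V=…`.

t(5,1)=1.081 V=41.238

span = t_max - t_min = 2.37 - 0.71 = 1.660
L(5,1) = 57, L_eff = 1 - 57/255 = 0.776471 (inverted)
t(5,1) = 2.37 - 1.660·0.776471 = 1.081
Σt over all 12·8 pixels = 53033/375 ≈ 141.4213333
V = pitch²·Σt = 0.54²·53033/375 = 41.238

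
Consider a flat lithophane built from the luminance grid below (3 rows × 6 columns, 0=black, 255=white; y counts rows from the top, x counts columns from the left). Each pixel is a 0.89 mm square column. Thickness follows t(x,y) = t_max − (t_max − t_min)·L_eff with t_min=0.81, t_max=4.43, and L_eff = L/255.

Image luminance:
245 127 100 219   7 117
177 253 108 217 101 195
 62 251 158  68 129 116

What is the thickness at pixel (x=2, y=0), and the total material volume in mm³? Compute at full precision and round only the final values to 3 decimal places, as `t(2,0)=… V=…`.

t(2,0)=3.010 V=33.364

span = t_max - t_min = 4.43 - 0.81 = 3.620
L(2,0) = 100, L_eff = 100/255 = 0.392157
t(2,0) = 4.43 - 3.620·0.392157 = 3.010
Σt over all 3·6 pixels = 107407/2550 ≈ 42.1203922
V = pitch²·Σt = 0.89²·107407/2550 = 33.364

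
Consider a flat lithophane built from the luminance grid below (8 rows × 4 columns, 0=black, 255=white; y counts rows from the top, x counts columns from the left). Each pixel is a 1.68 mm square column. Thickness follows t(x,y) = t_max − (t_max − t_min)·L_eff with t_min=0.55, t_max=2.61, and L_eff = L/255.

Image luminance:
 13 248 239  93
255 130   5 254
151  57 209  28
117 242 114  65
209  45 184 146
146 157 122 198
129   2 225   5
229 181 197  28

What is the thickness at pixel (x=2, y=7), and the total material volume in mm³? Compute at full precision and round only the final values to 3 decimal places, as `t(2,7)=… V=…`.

t(2,7)=1.019 V=134.880

span = t_max - t_min = 2.61 - 0.55 = 2.060
L(2,7) = 197, L_eff = 197/255 = 0.772549
t(2,7) = 2.61 - 2.060·0.772549 = 1.019
Σt over all 8·4 pixels = 609311/12750 ≈ 47.7890980
V = pitch²·Σt = 1.68²·609311/12750 = 134.880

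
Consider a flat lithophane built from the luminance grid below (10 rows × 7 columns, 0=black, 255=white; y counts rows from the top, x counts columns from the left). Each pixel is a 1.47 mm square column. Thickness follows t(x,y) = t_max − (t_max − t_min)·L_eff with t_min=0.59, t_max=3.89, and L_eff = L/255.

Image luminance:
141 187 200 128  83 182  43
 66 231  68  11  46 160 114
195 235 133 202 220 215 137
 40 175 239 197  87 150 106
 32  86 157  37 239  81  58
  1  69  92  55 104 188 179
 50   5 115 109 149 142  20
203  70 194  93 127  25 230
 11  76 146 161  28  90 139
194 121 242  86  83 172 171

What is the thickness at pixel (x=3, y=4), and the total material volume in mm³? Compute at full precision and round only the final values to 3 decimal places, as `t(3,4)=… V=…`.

span = t_max - t_min = 3.89 - 0.59 = 3.300
L(3,4) = 37, L_eff = 37/255 = 0.145098
t(3,4) = 3.89 - 3.300·0.145098 = 3.411
Σt over all 10·7 pixels = 68312/425 ≈ 160.7341176
V = pitch²·Σt = 1.47²·68312/425 = 347.330

t(3,4)=3.411 V=347.330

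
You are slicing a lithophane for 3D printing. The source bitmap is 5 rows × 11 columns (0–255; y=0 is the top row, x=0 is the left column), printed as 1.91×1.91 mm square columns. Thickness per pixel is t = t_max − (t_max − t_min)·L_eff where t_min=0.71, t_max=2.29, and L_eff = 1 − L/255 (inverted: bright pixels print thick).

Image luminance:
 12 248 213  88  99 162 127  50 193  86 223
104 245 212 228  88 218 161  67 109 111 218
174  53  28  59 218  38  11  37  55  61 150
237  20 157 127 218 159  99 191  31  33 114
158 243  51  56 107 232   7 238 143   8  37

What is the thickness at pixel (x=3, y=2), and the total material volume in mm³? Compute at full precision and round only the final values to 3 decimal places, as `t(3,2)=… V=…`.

t(3,2)=1.076 V=296.436

span = t_max - t_min = 2.29 - 0.71 = 1.580
L(3,2) = 59, L_eff = 1 - 59/255 = 0.768627 (inverted)
t(3,2) = 2.29 - 1.580·0.768627 = 1.076
Σt over all 5·11 pixels = 2072071/25500 ≈ 81.2576863
V = pitch²·Σt = 1.91²·2072071/25500 = 296.436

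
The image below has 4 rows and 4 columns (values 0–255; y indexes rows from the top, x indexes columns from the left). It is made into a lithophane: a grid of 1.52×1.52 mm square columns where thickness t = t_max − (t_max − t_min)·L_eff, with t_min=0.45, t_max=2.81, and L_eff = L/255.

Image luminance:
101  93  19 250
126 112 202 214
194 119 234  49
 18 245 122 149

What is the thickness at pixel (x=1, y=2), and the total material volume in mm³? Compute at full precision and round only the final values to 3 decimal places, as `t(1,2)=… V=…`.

t(1,2)=1.709 V=55.829

span = t_max - t_min = 2.81 - 0.45 = 2.360
L(1,2) = 119, L_eff = 119/255 = 0.466667
t(1,2) = 2.81 - 2.360·0.466667 = 1.709
Σt over all 4·4 pixels = 51349/2125 ≈ 24.1642353
V = pitch²·Σt = 1.52²·51349/2125 = 55.829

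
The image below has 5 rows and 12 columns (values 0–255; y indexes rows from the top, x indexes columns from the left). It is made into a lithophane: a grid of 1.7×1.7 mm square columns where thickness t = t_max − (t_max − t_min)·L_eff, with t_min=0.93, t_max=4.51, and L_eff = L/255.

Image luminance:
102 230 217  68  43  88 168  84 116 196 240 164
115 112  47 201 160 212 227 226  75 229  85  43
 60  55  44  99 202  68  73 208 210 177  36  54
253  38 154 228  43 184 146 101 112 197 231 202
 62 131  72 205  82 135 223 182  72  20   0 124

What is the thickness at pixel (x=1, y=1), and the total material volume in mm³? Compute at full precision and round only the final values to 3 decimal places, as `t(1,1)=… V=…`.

span = t_max - t_min = 4.51 - 0.93 = 3.580
L(1,1) = 112, L_eff = 112/255 = 0.439216
t(1,1) = 4.51 - 3.580·0.439216 = 2.938
Σt over all 5·12 pixels = 2030501/12750 ≈ 159.2549804
V = pitch²·Σt = 1.7²·2030501/12750 = 460.247

t(1,1)=2.938 V=460.247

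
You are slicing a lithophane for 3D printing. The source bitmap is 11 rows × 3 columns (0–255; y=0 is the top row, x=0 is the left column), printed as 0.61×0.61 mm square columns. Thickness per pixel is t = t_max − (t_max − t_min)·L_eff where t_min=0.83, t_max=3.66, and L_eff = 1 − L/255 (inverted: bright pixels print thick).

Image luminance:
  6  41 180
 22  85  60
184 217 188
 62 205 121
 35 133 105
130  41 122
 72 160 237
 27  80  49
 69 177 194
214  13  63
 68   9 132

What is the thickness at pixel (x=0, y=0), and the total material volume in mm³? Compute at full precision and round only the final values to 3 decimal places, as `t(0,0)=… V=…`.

t(0,0)=0.897 V=24.649

span = t_max - t_min = 3.66 - 0.83 = 2.830
L(0,0) = 6, L_eff = 1 - 6/255 = 0.976471 (inverted)
t(0,0) = 3.66 - 2.830·0.976471 = 0.897
Σt over all 11·3 pixels = 140769/2125 ≈ 66.2442353
V = pitch²·Σt = 0.61²·140769/2125 = 24.649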